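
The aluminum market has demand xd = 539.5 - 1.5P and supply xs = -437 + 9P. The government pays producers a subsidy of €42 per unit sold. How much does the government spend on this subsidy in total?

Government cost = €19068

Pre-subsidy: 539.5 - 1.5P = -437 + 9P gives P* = 93, x* = 400.
With the subsidy, sellers receive Ps = Pb + 42 for each unit, where Pb is the price buyers pay.
Supply in terms of Pb becomes xs = -437 + 9(Pb + 42) = -59 + 9Pb. Setting this equal to demand: 539.5 - 1.5Pb = -59 + 9Pb, so Pb = 57.
Sellers receive Ps = 57 + 42 = 99; x' = 539.5 − 1.5·57 = 454.
Government outlay = subsidy × quantity = 42 × 454 = 19068.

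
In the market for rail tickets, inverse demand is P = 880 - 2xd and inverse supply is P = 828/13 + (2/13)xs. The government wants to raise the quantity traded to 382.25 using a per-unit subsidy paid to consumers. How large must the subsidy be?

At x = 382.25, from the demand curve buyers pay Pb = 880 − 2·382.25 = 115.5; from the supply curve sellers need Ps = 828/13 + (2/13)·382.25 = 122.5.
The subsidy must fill the gap: s = Ps − Pb = 122.5 − 115.5 = 7.

Required subsidy s = 7 per unit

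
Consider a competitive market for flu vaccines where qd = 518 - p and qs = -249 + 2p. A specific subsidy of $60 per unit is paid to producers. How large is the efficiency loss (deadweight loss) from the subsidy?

Pre-subsidy: 518 - p = -249 + 2p gives p* = 767/3, q* = 787/3.
With the subsidy, sellers receive ps = pb + 60 for each unit, where pb is the price buyers pay.
Supply in terms of pb becomes qs = -249 + 2(pb + 60) = -129 + 2pb. Setting this equal to demand: 518 - pb = -129 + 2pb, so pb = 647/3.
Sellers receive ps = 647/3 + 60 = 827/3; q' = 518 − 1·(647/3) = 907/3.
The subsidy expands output by 907/3 − 787/3 = 40 past the efficient level; on those units the gap between marginal cost and willingness to pay runs from 0 up to 60.
DWL = ½ × 60 × 40 = 1200.

Deadweight loss = $1200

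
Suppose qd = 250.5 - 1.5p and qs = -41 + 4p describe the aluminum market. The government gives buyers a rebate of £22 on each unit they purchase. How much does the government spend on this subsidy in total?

Pre-subsidy: 250.5 - 1.5p = -41 + 4p gives p* = 53, q* = 171.
With the rebate, buyers effectively pay pb = ps − 22, where ps is the price sellers receive.
Demand in terms of ps becomes qd = 250.5 − 1.5(ps − 22) = 283.5 - 1.5ps. Setting this equal to supply: 283.5 - 1.5ps = -41 + 4ps, so ps = 59.
Buyers pay pb = 59 − 22 = 37; q' = -41 + 4·59 = 195.
Government outlay = subsidy × quantity = 22 × 195 = 4290.

Government cost = £4290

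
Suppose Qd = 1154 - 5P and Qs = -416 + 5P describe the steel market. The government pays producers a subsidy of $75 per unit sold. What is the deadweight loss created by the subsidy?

Pre-subsidy: 1154 - 5P = -416 + 5P gives P* = 157, Q* = 369.
With the subsidy, sellers receive Ps = Pb + 75 for each unit, where Pb is the price buyers pay.
Supply in terms of Pb becomes Qs = -416 + 5(Pb + 75) = -41 + 5Pb. Setting this equal to demand: 1154 - 5Pb = -41 + 5Pb, so Pb = 119.5.
Sellers receive Ps = 119.5 + 75 = 194.5; Q' = 1154 − 5·119.5 = 556.5.
The subsidy expands output by 556.5 − 369 = 187.5 past the efficient level; on those units the gap between marginal cost and willingness to pay runs from 0 up to 75.
DWL = ½ × 75 × 187.5 = 7031.25.

Deadweight loss = $7031.25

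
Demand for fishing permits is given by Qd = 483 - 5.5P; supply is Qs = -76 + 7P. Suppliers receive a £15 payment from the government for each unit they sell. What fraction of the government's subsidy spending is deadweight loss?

Pre-subsidy: 483 - 5.5P = -76 + 7P gives P* = 44.72, Q* = 237.04.
With the subsidy, sellers receive Ps = Pb + 15 for each unit, where Pb is the price buyers pay.
Supply in terms of Pb becomes Qs = -76 + 7(Pb + 15) = 29 + 7Pb. Setting this equal to demand: 483 - 5.5Pb = 29 + 7Pb, so Pb = 36.32.
Sellers receive Ps = 36.32 + 15 = 51.32; Q' = 483 − 5.5·36.32 = 283.24.
ΔCS = ½(237.04 + 283.24)(44.72 − 36.32) = 2185.176; ΔPS = ½(237.04 + 283.24)(51.32 − 44.72) = 1716.924.
Government spending = 15 × 283.24 = 4248.6.
DWL = ½ × 15 × (283.24 − 237.04) = 346.5; fraction = 346.5 / 4248.6 = 1155/14162.

DWL / government spending = 1155/14162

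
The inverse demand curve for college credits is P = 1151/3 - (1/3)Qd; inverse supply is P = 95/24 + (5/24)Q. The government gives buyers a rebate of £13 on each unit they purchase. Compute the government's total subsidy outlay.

Government cost = £9425

Pre-subsidy: 1151/3 - (1/3)Q = 95/24 + (5/24)Q gives Q* = 701 and P* = 150.
With the rebate, buyers effectively pay Pb = Ps − 13, where Ps is the price sellers receive.
On the curves, Pb = 1151/3 - (1/3)Q and Ps = 95/24 + (5/24)Q; the wedge Ps − Pb = 13 gives 95/24 + (5/24)Q − (1151/3 - (1/3)Q) = 13, so Q' = 725.
Then Pb = 1151/3 − (1/3)·725 = 142 and Ps = 95/24 + (5/24)·725 = 155.
Government outlay = subsidy × quantity = 13 × 725 = 9425.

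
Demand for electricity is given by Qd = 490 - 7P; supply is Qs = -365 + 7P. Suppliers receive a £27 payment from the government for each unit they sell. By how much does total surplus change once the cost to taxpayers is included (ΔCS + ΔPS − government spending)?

Net change in total surplus = -£1275.75

Pre-subsidy: 490 - 7P = -365 + 7P gives P* = 855/14, Q* = 62.5.
With the subsidy, sellers receive Ps = Pb + 27 for each unit, where Pb is the price buyers pay.
Supply in terms of Pb becomes Qs = -365 + 7(Pb + 27) = -176 + 7Pb. Setting this equal to demand: 490 - 7Pb = -176 + 7Pb, so Pb = 333/7.
Sellers receive Ps = 333/7 + 27 = 522/7; Q' = 490 − 7·(333/7) = 157.
ΔCS = ½(62.5 + 157)(855/14 − 333/7) = 1481.625; ΔPS = ½(62.5 + 157)(522/7 − 855/14) = 1481.625.
Government spending = 27 × 157 = 4239.
Net change = 1481.625 + 1481.625 − 4239 = -1275.75. The loss equals the DWL triangle ½·27·94.5.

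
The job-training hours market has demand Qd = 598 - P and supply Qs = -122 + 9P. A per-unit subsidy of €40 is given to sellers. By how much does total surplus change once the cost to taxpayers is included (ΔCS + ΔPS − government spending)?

Net change in total surplus = -€720

Pre-subsidy: 598 - P = -122 + 9P gives P* = 72, Q* = 526.
With the subsidy, sellers receive Ps = Pb + 40 for each unit, where Pb is the price buyers pay.
Supply in terms of Pb becomes Qs = -122 + 9(Pb + 40) = 238 + 9Pb. Setting this equal to demand: 598 - Pb = 238 + 9Pb, so Pb = 36.
Sellers receive Ps = 36 + 40 = 76; Q' = 598 − 1·36 = 562.
ΔCS = ½(526 + 562)(72 − 36) = 19584; ΔPS = ½(526 + 562)(76 − 72) = 2176.
Government spending = 40 × 562 = 22480.
Net change = 19584 + 2176 − 22480 = -720. The loss equals the DWL triangle ½·40·36.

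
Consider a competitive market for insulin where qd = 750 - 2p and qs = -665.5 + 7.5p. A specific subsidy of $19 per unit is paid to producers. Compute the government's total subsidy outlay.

Government cost = $9158

Pre-subsidy: 750 - 2p = -665.5 + 7.5p gives p* = 149, q* = 452.
With the subsidy, sellers receive ps = pb + 19 for each unit, where pb is the price buyers pay.
Supply in terms of pb becomes qs = -665.5 + 7.5(pb + 19) = -523 + 7.5pb. Setting this equal to demand: 750 - 2pb = -523 + 7.5pb, so pb = 134.
Sellers receive ps = 134 + 19 = 153; q' = 750 − 2·134 = 482.
Government outlay = subsidy × quantity = 19 × 482 = 9158.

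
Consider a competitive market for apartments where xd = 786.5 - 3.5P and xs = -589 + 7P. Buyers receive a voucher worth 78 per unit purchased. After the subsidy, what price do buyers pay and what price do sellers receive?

Pre-subsidy: 786.5 - 3.5P = -589 + 7P gives P* = 131, x* = 328.
With the rebate, buyers effectively pay Pb = Ps − 78, where Ps is the price sellers receive.
Demand in terms of Ps becomes xd = 786.5 − 3.5(Ps − 78) = 1059.5 - 3.5Ps. Setting this equal to supply: 1059.5 - 3.5Ps = -589 + 7Ps, so Ps = 157.
Buyers pay Pb = 157 − 78 = 79; x' = -589 + 7·157 = 510.

Buyers pay 79; sellers receive 157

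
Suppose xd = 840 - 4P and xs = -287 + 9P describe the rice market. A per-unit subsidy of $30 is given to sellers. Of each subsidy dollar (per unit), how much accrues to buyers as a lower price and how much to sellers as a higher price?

Buyers gain 270/13 per unit; sellers gain 120/13 per unit

Pre-subsidy: 840 - 4P = -287 + 9P gives P* = 1127/13, x* = 6412/13.
With the subsidy, sellers receive Ps = Pb + 30 for each unit, where Pb is the price buyers pay.
Supply in terms of Pb becomes xs = -287 + 9(Pb + 30) = -17 + 9Pb. Setting this equal to demand: 840 - 4Pb = -17 + 9Pb, so Pb = 857/13.
Sellers receive Ps = 857/13 + 30 = 1247/13; x' = 840 − 4·(857/13) = 7492/13.
Buyers' price falls by P* − Pb = 1127/13 − 857/13 = 270/13; sellers' price rises by Ps − P* = 1247/13 − 1127/13 = 120/13.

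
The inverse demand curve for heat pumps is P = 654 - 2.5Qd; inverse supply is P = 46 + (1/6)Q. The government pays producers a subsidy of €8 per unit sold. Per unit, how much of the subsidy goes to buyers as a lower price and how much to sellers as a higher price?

Buyers gain €7.5 per unit; sellers gain €0.5 per unit

Pre-subsidy: 654 - 2.5Q = 46 + (1/6)Q gives Q* = 228 and P* = 84.
With the subsidy, sellers receive Ps = Pb + 8 for each unit, where Pb is the price buyers pay.
On the curves, Pb = 654 - 2.5Q and Ps = 46 + (1/6)Q; the wedge Ps − Pb = 8 gives 46 + (1/6)Q − (654 - 2.5Q) = 8, so Q' = 231.
Then Pb = 654 − 2.5·231 = 76.5 and Ps = 46 + (1/6)·231 = 84.5.
Buyers' price falls by P* − Pb = 84 − 76.5 = 7.5; sellers' price rises by Ps − P* = 84.5 − 84 = 0.5.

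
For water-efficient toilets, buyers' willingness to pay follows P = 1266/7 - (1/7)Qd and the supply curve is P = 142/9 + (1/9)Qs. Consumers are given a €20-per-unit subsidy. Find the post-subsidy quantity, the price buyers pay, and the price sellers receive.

Q' = 728.75; buyers pay €76.75; sellers receive €96.75

Pre-subsidy: 1266/7 - (1/7)Q = 142/9 + (1/9)Q gives Q* = 650 and P* = 88.
With the rebate, buyers effectively pay Pb = Ps − 20, where Ps is the price sellers receive.
On the curves, Pb = 1266/7 - (1/7)Q and Ps = 142/9 + (1/9)Q; the wedge Ps − Pb = 20 gives 142/9 + (1/9)Q − (1266/7 - (1/7)Q) = 20, so Q' = 728.75.
Then Pb = 1266/7 − (1/7)·728.75 = 76.75 and Ps = 142/9 + (1/9)·728.75 = 96.75.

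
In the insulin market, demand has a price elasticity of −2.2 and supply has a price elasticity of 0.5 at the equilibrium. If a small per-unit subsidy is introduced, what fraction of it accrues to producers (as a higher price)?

For a small subsidy around the equilibrium, the benefit split depends on the relative slopes, which at a point are proportional to the elasticities.
Buyer share = εs/(εs + |εd|) = 0.5/(0.5 + 2.2) = 5/27; seller share = |εd|/(εs + |εd|) = 22/27.
So producers capture 22/27 of the subsidy.

Producer share = 22/27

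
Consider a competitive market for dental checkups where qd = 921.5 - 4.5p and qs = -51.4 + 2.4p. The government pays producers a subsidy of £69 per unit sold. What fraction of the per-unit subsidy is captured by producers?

Producer share = 15/23

Pre-subsidy: 921.5 - 4.5p = -51.4 + 2.4p gives p* = 141, q* = 287.
With the subsidy, sellers receive ps = pb + 69 for each unit, where pb is the price buyers pay.
Supply in terms of pb becomes qs = -51.4 + 2.4(pb + 69) = 114.2 + 2.4pb. Setting this equal to demand: 921.5 - 4.5pb = 114.2 + 2.4pb, so pb = 117.
Sellers receive ps = 117 + 69 = 186; q' = 921.5 − 4.5·117 = 395.
Buyers' price falls by p* − pb = 141 − 117 = 24; sellers' price rises by ps − p* = 186 − 141 = 45.
So producers capture 45/69 = 15/23 of each unit of subsidy.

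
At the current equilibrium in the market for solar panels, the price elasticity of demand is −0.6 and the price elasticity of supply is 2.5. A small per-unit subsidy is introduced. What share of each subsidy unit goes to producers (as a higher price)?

Producer share = 6/31

For a small subsidy around the equilibrium, the benefit split depends on the relative slopes, which at a point are proportional to the elasticities.
Buyer share = εs/(εs + |εd|) = 2.5/(2.5 + 0.6) = 25/31; seller share = |εd|/(εs + |εd|) = 6/31.
So producers capture 6/31 of the subsidy.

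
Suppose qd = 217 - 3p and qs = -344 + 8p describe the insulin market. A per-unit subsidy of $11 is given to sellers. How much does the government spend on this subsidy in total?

Pre-subsidy: 217 - 3p = -344 + 8p gives p* = 51, q* = 64.
With the subsidy, sellers receive ps = pb + 11 for each unit, where pb is the price buyers pay.
Supply in terms of pb becomes qs = -344 + 8(pb + 11) = -256 + 8pb. Setting this equal to demand: 217 - 3pb = -256 + 8pb, so pb = 43.
Sellers receive ps = 43 + 11 = 54; q' = 217 − 3·43 = 88.
Government outlay = subsidy × quantity = 11 × 88 = 968.

Government cost = $968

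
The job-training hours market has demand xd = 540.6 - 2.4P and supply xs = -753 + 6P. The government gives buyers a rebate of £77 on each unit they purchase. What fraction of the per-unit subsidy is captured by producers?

Producer share = 2/7

Pre-subsidy: 540.6 - 2.4P = -753 + 6P gives P* = 154, x* = 171.
With the rebate, buyers effectively pay Pb = Ps − 77, where Ps is the price sellers receive.
Demand in terms of Ps becomes xd = 540.6 − 2.4(Ps − 77) = 725.4 - 2.4Ps. Setting this equal to supply: 725.4 - 2.4Ps = -753 + 6Ps, so Ps = 176.
Buyers pay Pb = 176 − 77 = 99; x' = -753 + 6·176 = 303.
Buyers' price falls by P* − Pb = 154 − 99 = 55; sellers' price rises by Ps − P* = 176 − 154 = 22.
So producers capture 22/77 = 2/7 of each unit of subsidy.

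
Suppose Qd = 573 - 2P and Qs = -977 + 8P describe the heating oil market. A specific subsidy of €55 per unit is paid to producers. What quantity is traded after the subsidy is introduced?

Pre-subsidy: 573 - 2P = -977 + 8P gives P* = 155, Q* = 263.
With the subsidy, sellers receive Ps = Pb + 55 for each unit, where Pb is the price buyers pay.
Supply in terms of Pb becomes Qs = -977 + 8(Pb + 55) = -537 + 8Pb. Setting this equal to demand: 573 - 2Pb = -537 + 8Pb, so Pb = 111.
Sellers receive Ps = 111 + 55 = 166; Q' = 573 − 2·111 = 351.

Q' = 351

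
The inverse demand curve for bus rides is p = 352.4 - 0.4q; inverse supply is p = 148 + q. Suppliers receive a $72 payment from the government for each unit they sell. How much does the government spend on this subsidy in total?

Government cost = 99504/7

Pre-subsidy: 352.4 - 0.4q = 148 + q gives q* = 146 and p* = 294.
With the subsidy, sellers receive ps = pb + 72 for each unit, where pb is the price buyers pay.
On the curves, pb = 352.4 - 0.4q and ps = 148 + q; the wedge ps − pb = 72 gives 148 + q − (352.4 - 0.4q) = 72, so q' = 1382/7.
Then pb = 352.4 − 0.4·(1382/7) = 1914/7 and ps = 148 + 1·(1382/7) = 2418/7.
Government outlay = subsidy × quantity = 72 × 1382/7 = 99504/7.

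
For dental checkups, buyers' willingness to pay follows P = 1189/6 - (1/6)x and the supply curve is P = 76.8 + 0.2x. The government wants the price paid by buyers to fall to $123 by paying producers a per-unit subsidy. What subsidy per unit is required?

Required subsidy s = $44 per unit

At a buyer price of 123, quantity demanded is 1189 − 6·123 = 451.
Sellers supply 451 only when they receive Ps = 76.8 + 0.2·451 = 167.
s = Ps − Pb = 167 − 123 = 44.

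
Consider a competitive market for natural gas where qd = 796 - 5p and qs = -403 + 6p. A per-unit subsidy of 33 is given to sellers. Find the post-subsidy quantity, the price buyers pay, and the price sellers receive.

q' = 341; buyers pay 91; sellers receive 124

Pre-subsidy: 796 - 5p = -403 + 6p gives p* = 109, q* = 251.
With the subsidy, sellers receive ps = pb + 33 for each unit, where pb is the price buyers pay.
Supply in terms of pb becomes qs = -403 + 6(pb + 33) = -205 + 6pb. Setting this equal to demand: 796 - 5pb = -205 + 6pb, so pb = 91.
Sellers receive ps = 91 + 33 = 124; q' = 796 − 5·91 = 341.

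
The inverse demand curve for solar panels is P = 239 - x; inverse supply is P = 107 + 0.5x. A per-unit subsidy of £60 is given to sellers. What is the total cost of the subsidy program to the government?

Government cost = £7680

Pre-subsidy: 239 - x = 107 + 0.5x gives x* = 88 and P* = 151.
With the subsidy, sellers receive Ps = Pb + 60 for each unit, where Pb is the price buyers pay.
On the curves, Pb = 239 - x and Ps = 107 + 0.5x; the wedge Ps − Pb = 60 gives 107 + 0.5x − (239 - x) = 60, so x' = 128.
Then Pb = 239 − 1·128 = 111 and Ps = 107 + 0.5·128 = 171.
Government outlay = subsidy × quantity = 60 × 128 = 7680.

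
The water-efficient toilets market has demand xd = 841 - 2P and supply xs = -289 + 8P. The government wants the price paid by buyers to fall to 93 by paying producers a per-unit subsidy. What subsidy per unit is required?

At a buyer price of 93, quantity demanded is 841 − 2·93 = 655.
Sellers supply 655 only when they receive Ps with -289 + 8·Ps = 655, i.e. Ps = 118.
s = Ps − Pb = 118 − 93 = 25.

Required subsidy s = 25 per unit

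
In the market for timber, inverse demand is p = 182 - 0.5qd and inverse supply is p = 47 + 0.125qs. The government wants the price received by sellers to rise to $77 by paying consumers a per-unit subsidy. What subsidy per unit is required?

Required subsidy s = $15 per unit

At a seller price of 77, quantity supplied is -376 + 8·77 = 240.
Buyers absorb 240 only when they pay pb = 182 − 0.5·240 = 62.
s = ps − pb = 77 − 62 = 15.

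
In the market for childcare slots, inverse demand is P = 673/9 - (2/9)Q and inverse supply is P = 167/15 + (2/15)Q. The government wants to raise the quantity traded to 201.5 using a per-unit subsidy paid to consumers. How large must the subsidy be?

At Q = 201.5, from the demand curve buyers pay Pb = 673/9 − (2/9)·201.5 = 30; from the supply curve sellers need Ps = 167/15 + (2/15)·201.5 = 38.
The subsidy must fill the gap: s = Ps − Pb = 38 − 30 = 8.

Required subsidy s = 8 per unit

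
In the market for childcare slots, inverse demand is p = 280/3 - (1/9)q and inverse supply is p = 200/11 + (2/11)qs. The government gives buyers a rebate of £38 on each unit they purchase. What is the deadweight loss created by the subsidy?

Deadweight loss = 71478/29

Pre-subsidy: 280/3 - (1/9)q = 200/11 + (2/11)q gives q* = 7440/29 and p* = 1880/29.
With the rebate, buyers effectively pay pb = ps − 38, where ps is the price sellers receive.
On the curves, pb = 280/3 - (1/9)q and ps = 200/11 + (2/11)q; the wedge ps − pb = 38 gives 200/11 + (2/11)q − (280/3 - (1/9)q) = 38, so q' = 11202/29.
Then pb = 280/3 − (1/9)·(11202/29) = 1462/29 and ps = 200/11 + (2/11)·(11202/29) = 2564/29.
The subsidy expands output by 11202/29 − 7440/29 = 3762/29 past the efficient level; on those units the gap between marginal cost and willingness to pay runs from 0 up to 38.
DWL = ½ × 38 × 3762/29 = 71478/29.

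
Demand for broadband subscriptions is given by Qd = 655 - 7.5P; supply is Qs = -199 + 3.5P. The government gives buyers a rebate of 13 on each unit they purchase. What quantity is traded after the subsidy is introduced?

Pre-subsidy: 655 - 7.5P = -199 + 3.5P gives P* = 854/11, Q* = 800/11.
With the rebate, buyers effectively pay Pb = Ps − 13, where Ps is the price sellers receive.
Demand in terms of Ps becomes Qd = 655 − 7.5(Ps − 13) = 752.5 - 7.5Ps. Setting this equal to supply: 752.5 - 7.5Ps = -199 + 3.5Ps, so Ps = 86.5.
Buyers pay Pb = 86.5 − 13 = 73.5; Q' = -199 + 3.5·86.5 = 103.75.

Q' = 103.75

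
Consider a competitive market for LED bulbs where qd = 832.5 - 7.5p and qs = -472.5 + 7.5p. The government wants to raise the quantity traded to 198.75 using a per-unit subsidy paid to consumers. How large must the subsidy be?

Required subsidy s = 5 per unit

At q = 198.75, invert demand for the buyer price: pb = (832.5 − 198.75)/7.5 = 84.5; invert supply for the seller price: ps = (198.75 − (-472.5))/7.5 = 89.5.
The subsidy must fill the gap: s = ps − pb = 89.5 − 84.5 = 5.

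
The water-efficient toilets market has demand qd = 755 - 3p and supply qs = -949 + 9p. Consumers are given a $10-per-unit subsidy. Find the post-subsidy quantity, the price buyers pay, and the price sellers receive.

q' = 351.5; buyers pay $134.5; sellers receive $144.5

Pre-subsidy: 755 - 3p = -949 + 9p gives p* = 142, q* = 329.
With the rebate, buyers effectively pay pb = ps − 10, where ps is the price sellers receive.
Demand in terms of ps becomes qd = 755 − 3(ps − 10) = 785 - 3ps. Setting this equal to supply: 785 - 3ps = -949 + 9ps, so ps = 144.5.
Buyers pay pb = 144.5 − 10 = 134.5; q' = -949 + 9·144.5 = 351.5.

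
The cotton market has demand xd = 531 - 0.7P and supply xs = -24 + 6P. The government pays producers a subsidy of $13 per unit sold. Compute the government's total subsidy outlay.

Government cost = 419094/67

Pre-subsidy: 531 - 0.7P = -24 + 6P gives P* = 5550/67, x* = 31692/67.
With the subsidy, sellers receive Ps = Pb + 13 for each unit, where Pb is the price buyers pay.
Supply in terms of Pb becomes xs = -24 + 6(Pb + 13) = 54 + 6Pb. Setting this equal to demand: 531 - 0.7Pb = 54 + 6Pb, so Pb = 4770/67.
Sellers receive Ps = 4770/67 + 13 = 5641/67; x' = 531 − 0.7·(4770/67) = 32238/67.
Government outlay = subsidy × quantity = 13 × 32238/67 = 419094/67.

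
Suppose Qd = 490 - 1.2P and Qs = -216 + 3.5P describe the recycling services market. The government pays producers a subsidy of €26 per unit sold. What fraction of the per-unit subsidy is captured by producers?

Producer share = 12/47

Pre-subsidy: 490 - 1.2P = -216 + 3.5P gives P* = 7060/47, Q* = 14558/47.
With the subsidy, sellers receive Ps = Pb + 26 for each unit, where Pb is the price buyers pay.
Supply in terms of Pb becomes Qs = -216 + 3.5(Pb + 26) = -125 + 3.5Pb. Setting this equal to demand: 490 - 1.2Pb = -125 + 3.5Pb, so Pb = 6150/47.
Sellers receive Ps = 6150/47 + 26 = 7372/47; Q' = 490 − 1.2·(6150/47) = 15650/47.
Buyers' price falls by P* − Pb = 7060/47 − 6150/47 = 910/47; sellers' price rises by Ps − P* = 7372/47 − 7060/47 = 312/47.
So producers capture (312/47)/26 = 12/47 of each unit of subsidy.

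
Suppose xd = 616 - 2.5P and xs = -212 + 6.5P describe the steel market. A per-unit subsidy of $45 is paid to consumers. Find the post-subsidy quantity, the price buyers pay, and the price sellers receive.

Pre-subsidy: 616 - 2.5P = -212 + 6.5P gives P* = 92, x* = 386.
With the rebate, buyers effectively pay Pb = Ps − 45, where Ps is the price sellers receive.
Demand in terms of Ps becomes xd = 616 − 2.5(Ps − 45) = 728.5 - 2.5Ps. Setting this equal to supply: 728.5 - 2.5Ps = -212 + 6.5Ps, so Ps = 104.5.
Buyers pay Pb = 104.5 − 45 = 59.5; x' = -212 + 6.5·104.5 = 467.25.

x' = 467.25; buyers pay $59.5; sellers receive $104.5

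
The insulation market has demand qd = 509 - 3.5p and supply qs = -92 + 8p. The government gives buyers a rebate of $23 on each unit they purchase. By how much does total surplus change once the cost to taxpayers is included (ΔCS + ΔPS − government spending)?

Pre-subsidy: 509 - 3.5p = -92 + 8p gives p* = 1202/23, q* = 7500/23.
With the rebate, buyers effectively pay pb = ps − 23, where ps is the price sellers receive.
Demand in terms of ps becomes qd = 509 − 3.5(ps − 23) = 589.5 - 3.5ps. Setting this equal to supply: 589.5 - 3.5ps = -92 + 8ps, so ps = 1363/23.
Buyers pay pb = 1363/23 − 23 = 834/23; q' = -92 + 8·(1363/23) = 8788/23.
ΔCS = ½(7500/23 + 8788/23)(1202/23 − 834/23) = 130304/23; ΔPS = ½(7500/23 + 8788/23)(1363/23 − 1202/23) = 57008/23.
Government spending = 23 × 8788/23 = 8788.
Net change = 130304/23 + 57008/23 − 8788 = -644. The loss equals the DWL triangle ½·23·56.

Net change in total surplus = -$644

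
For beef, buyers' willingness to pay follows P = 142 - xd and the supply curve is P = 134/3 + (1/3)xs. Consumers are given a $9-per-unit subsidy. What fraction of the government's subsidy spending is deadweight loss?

DWL / government spending = 27/638

Pre-subsidy: 142 - x = 134/3 + (1/3)x gives x* = 73 and P* = 69.
With the rebate, buyers effectively pay Pb = Ps − 9, where Ps is the price sellers receive.
On the curves, Pb = 142 - x and Ps = 134/3 + (1/3)x; the wedge Ps − Pb = 9 gives 134/3 + (1/3)x − (142 - x) = 9, so x' = 79.75.
Then Pb = 142 − 1·79.75 = 62.25 and Ps = 134/3 + (1/3)·79.75 = 71.25.
ΔCS = ½(73 + 79.75)(69 − 62.25) = 515.53125; ΔPS = ½(73 + 79.75)(71.25 − 69) = 171.84375.
Government spending = 9 × 79.75 = 717.75.
DWL = ½ × 9 × (79.75 − 73) = 30.375; fraction = 30.375 / 717.75 = 27/638.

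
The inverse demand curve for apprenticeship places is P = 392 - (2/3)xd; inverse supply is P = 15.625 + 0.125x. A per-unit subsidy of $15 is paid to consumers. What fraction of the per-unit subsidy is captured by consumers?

Consumer share = 16/19

Pre-subsidy: 392 - (2/3)x = 15.625 + 0.125x gives x* = 9033/19 and P* = 1426/19.
With the rebate, buyers effectively pay Pb = Ps − 15, where Ps is the price sellers receive.
On the curves, Pb = 392 - (2/3)x and Ps = 15.625 + 0.125x; the wedge Ps − Pb = 15 gives 15.625 + 0.125x − (392 - (2/3)x) = 15, so x' = 9393/19.
Then Pb = 392 − (2/3)·(9393/19) = 1186/19 and Ps = 15.625 + 0.125·(9393/19) = 1471/19.
Buyers' price falls by P* − Pb = 1426/19 − 1186/19 = 240/19; sellers' price rises by Ps − P* = 1471/19 − 1426/19 = 45/19.
So consumers capture (240/19)/15 = 16/19 of each unit of subsidy.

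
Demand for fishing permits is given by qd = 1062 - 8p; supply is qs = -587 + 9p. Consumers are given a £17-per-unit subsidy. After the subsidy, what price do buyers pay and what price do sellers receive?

Buyers pay £88; sellers receive £105

Pre-subsidy: 1062 - 8p = -587 + 9p gives p* = 97, q* = 286.
With the rebate, buyers effectively pay pb = ps − 17, where ps is the price sellers receive.
Demand in terms of ps becomes qd = 1062 − 8(ps − 17) = 1198 - 8ps. Setting this equal to supply: 1198 - 8ps = -587 + 9ps, so ps = 105.
Buyers pay pb = 105 − 17 = 88; q' = -587 + 9·105 = 358.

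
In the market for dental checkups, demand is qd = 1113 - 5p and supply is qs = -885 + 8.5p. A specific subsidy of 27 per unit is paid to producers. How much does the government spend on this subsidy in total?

Pre-subsidy: 1113 - 5p = -885 + 8.5p gives p* = 148, q* = 373.
With the subsidy, sellers receive ps = pb + 27 for each unit, where pb is the price buyers pay.
Supply in terms of pb becomes qs = -885 + 8.5(pb + 27) = -655.5 + 8.5pb. Setting this equal to demand: 1113 - 5pb = -655.5 + 8.5pb, so pb = 131.
Sellers receive ps = 131 + 27 = 158; q' = 1113 − 5·131 = 458.
Government outlay = subsidy × quantity = 27 × 458 = 12366.

Government cost = 12366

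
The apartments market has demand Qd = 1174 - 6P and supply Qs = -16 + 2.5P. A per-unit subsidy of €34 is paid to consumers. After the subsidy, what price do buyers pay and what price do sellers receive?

Pre-subsidy: 1174 - 6P = -16 + 2.5P gives P* = 140, Q* = 334.
With the rebate, buyers effectively pay Pb = Ps − 34, where Ps is the price sellers receive.
Demand in terms of Ps becomes Qd = 1174 − 6(Ps − 34) = 1378 - 6Ps. Setting this equal to supply: 1378 - 6Ps = -16 + 2.5Ps, so Ps = 164.
Buyers pay Pb = 164 − 34 = 130; Q' = -16 + 2.5·164 = 394.

Buyers pay €130; sellers receive €164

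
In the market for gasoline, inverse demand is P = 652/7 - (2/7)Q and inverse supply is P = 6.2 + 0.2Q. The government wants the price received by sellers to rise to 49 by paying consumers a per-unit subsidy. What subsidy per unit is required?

Required subsidy s = 17 per unit

At a seller price of 49, quantity supplied is -31 + 5·49 = 214.
Buyers absorb 214 only when they pay Pb = 652/7 − (2/7)·214 = 32.
s = Ps − Pb = 49 − 32 = 17.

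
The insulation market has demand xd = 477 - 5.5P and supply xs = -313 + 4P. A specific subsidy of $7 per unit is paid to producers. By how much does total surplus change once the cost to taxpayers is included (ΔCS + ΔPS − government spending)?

Pre-subsidy: 477 - 5.5P = -313 + 4P gives P* = 1580/19, x* = 373/19.
With the subsidy, sellers receive Ps = Pb + 7 for each unit, where Pb is the price buyers pay.
Supply in terms of Pb becomes xs = -313 + 4(Pb + 7) = -285 + 4Pb. Setting this equal to demand: 477 - 5.5Pb = -285 + 4Pb, so Pb = 1524/19.
Sellers receive Ps = 1524/19 + 7 = 1657/19; x' = 477 − 5.5·(1524/19) = 681/19.
ΔCS = ½(373/19 + 681/19)(1580/19 − 1524/19) = 29512/361; ΔPS = ½(373/19 + 681/19)(1657/19 − 1580/19) = 40579/361.
Government spending = 7 × 681/19 = 4767/19.
Net change = 29512/361 + 40579/361 − 4767/19 = -1078/19. The loss equals the DWL triangle ½·7·308/19.

Net change in total surplus = -1078/19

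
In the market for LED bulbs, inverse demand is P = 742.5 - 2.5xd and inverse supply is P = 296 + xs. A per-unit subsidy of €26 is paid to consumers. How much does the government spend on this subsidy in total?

Pre-subsidy: 742.5 - 2.5x = 296 + x gives x* = 893/7 and P* = 2965/7.
With the rebate, buyers effectively pay Pb = Ps − 26, where Ps is the price sellers receive.
On the curves, Pb = 742.5 - 2.5x and Ps = 296 + x; the wedge Ps − Pb = 26 gives 296 + x − (742.5 - 2.5x) = 26, so x' = 135.
Then Pb = 742.5 − 2.5·135 = 405 and Ps = 296 + 1·135 = 431.
Government outlay = subsidy × quantity = 26 × 135 = 3510.

Government cost = €3510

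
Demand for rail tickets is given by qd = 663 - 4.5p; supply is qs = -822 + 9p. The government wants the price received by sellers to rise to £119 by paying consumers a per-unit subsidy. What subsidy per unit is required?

At a seller price of 119, quantity supplied is -822 + 9·119 = 249.
Buyers absorb 249 only when they pay pb with 663 − 4.5·pb = 249, i.e. pb = 92.
s = ps − pb = 119 − 92 = 27.

Required subsidy s = £27 per unit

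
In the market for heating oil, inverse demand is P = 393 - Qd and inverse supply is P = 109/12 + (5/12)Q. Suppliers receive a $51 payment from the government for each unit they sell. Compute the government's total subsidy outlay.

Pre-subsidy: 393 - Q = 109/12 + (5/12)Q gives Q* = 271 and P* = 122.
With the subsidy, sellers receive Ps = Pb + 51 for each unit, where Pb is the price buyers pay.
On the curves, Pb = 393 - Q and Ps = 109/12 + (5/12)Q; the wedge Ps − Pb = 51 gives 109/12 + (5/12)Q − (393 - Q) = 51, so Q' = 307.
Then Pb = 393 − 1·307 = 86 and Ps = 109/12 + (5/12)·307 = 137.
Government outlay = subsidy × quantity = 51 × 307 = 15657.

Government cost = $15657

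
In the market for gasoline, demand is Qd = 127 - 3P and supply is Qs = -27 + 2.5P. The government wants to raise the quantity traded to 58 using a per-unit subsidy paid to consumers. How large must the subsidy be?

At Q = 58, invert demand for the buyer price: Pb = (127 − 58)/3 = 23; invert supply for the seller price: Ps = (58 − (-27))/2.5 = 34.
The subsidy must fill the gap: s = Ps − Pb = 34 − 23 = 11.

Required subsidy s = 11 per unit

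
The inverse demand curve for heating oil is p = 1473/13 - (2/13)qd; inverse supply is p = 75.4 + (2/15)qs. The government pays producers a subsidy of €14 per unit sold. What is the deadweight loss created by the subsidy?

Deadweight loss = €341.25

Pre-subsidy: 1473/13 - (2/13)q = 75.4 + (2/15)q gives q* = 132 and p* = 93.
With the subsidy, sellers receive ps = pb + 14 for each unit, where pb is the price buyers pay.
On the curves, pb = 1473/13 - (2/13)q and ps = 75.4 + (2/15)q; the wedge ps − pb = 14 gives 75.4 + (2/15)q − (1473/13 - (2/13)q) = 14, so q' = 180.75.
Then pb = 1473/13 − (2/13)·180.75 = 85.5 and ps = 75.4 + (2/15)·180.75 = 99.5.
The subsidy expands output by 180.75 − 132 = 48.75 past the efficient level; on those units the gap between marginal cost and willingness to pay runs from 0 up to 14.
DWL = ½ × 14 × 48.75 = 341.25.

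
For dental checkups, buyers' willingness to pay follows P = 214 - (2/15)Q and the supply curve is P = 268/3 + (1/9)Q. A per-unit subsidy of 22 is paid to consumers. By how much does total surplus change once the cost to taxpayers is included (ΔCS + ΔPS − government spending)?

Net change in total surplus = -990

Pre-subsidy: 214 - (2/15)Q = 268/3 + (1/9)Q gives Q* = 510 and P* = 146.
With the rebate, buyers effectively pay Pb = Ps − 22, where Ps is the price sellers receive.
On the curves, Pb = 214 - (2/15)Q and Ps = 268/3 + (1/9)Q; the wedge Ps − Pb = 22 gives 268/3 + (1/9)Q − (214 - (2/15)Q) = 22, so Q' = 600.
Then Pb = 214 − (2/15)·600 = 134 and Ps = 268/3 + (1/9)·600 = 156.
ΔCS = ½(510 + 600)(146 − 134) = 6660; ΔPS = ½(510 + 600)(156 − 146) = 5550.
Government spending = 22 × 600 = 13200.
Net change = 6660 + 5550 − 13200 = -990. The loss equals the DWL triangle ½·22·90.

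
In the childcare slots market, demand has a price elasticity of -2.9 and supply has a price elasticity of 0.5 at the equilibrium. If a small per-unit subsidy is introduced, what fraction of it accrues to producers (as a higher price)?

Producer share = 29/34

For a small subsidy around the equilibrium, the benefit split depends on the relative slopes, which at a point are proportional to the elasticities.
Buyer share = εs/(εs + |εd|) = 0.5/(0.5 + 2.9) = 5/34; seller share = |εd|/(εs + |εd|) = 29/34.
So producers capture 29/34 of the subsidy.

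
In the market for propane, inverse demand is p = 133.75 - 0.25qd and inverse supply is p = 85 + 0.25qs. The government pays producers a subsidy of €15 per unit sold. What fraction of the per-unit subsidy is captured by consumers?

Pre-subsidy: 133.75 - 0.25q = 85 + 0.25q gives q* = 97.5 and p* = 109.375.
With the subsidy, sellers receive ps = pb + 15 for each unit, where pb is the price buyers pay.
On the curves, pb = 133.75 - 0.25q and ps = 85 + 0.25q; the wedge ps − pb = 15 gives 85 + 0.25q − (133.75 - 0.25q) = 15, so q' = 127.5.
Then pb = 133.75 − 0.25·127.5 = 101.875 and ps = 85 + 0.25·127.5 = 116.875.
Buyers' price falls by p* − pb = 109.375 − 101.875 = 7.5; sellers' price rises by ps − p* = 116.875 − 109.375 = 7.5.
So consumers capture 7.5/15 = 0.5 of each unit of subsidy.

Consumer share = 0.5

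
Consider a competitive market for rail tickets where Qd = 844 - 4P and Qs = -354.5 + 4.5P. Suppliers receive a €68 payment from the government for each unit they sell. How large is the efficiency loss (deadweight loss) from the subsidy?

Deadweight loss = €4896

Pre-subsidy: 844 - 4P = -354.5 + 4.5P gives P* = 141, Q* = 280.
With the subsidy, sellers receive Ps = Pb + 68 for each unit, where Pb is the price buyers pay.
Supply in terms of Pb becomes Qs = -354.5 + 4.5(Pb + 68) = -48.5 + 4.5Pb. Setting this equal to demand: 844 - 4Pb = -48.5 + 4.5Pb, so Pb = 105.
Sellers receive Ps = 105 + 68 = 173; Q' = 844 − 4·105 = 424.
The subsidy expands output by 424 − 280 = 144 past the efficient level; on those units the gap between marginal cost and willingness to pay runs from 0 up to 68.
DWL = ½ × 68 × 144 = 4896.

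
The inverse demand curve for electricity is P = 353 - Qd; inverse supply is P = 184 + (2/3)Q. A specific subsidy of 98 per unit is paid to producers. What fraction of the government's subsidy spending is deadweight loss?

Pre-subsidy: 353 - Q = 184 + (2/3)Q gives Q* = 101.4 and P* = 251.6.
With the subsidy, sellers receive Ps = Pb + 98 for each unit, where Pb is the price buyers pay.
On the curves, Pb = 353 - Q and Ps = 184 + (2/3)Q; the wedge Ps − Pb = 98 gives 184 + (2/3)Q − (353 - Q) = 98, so Q' = 160.2.
Then Pb = 353 − 1·160.2 = 192.8 and Ps = 184 + (2/3)·160.2 = 290.8.
ΔCS = ½(101.4 + 160.2)(251.6 − 192.8) = 7691.04; ΔPS = ½(101.4 + 160.2)(290.8 − 251.6) = 5127.36.
Government spending = 98 × 160.2 = 15699.6.
DWL = ½ × 98 × (160.2 − 101.4) = 2881.2; fraction = 2881.2 / 15699.6 = 49/267.

DWL / government spending = 49/267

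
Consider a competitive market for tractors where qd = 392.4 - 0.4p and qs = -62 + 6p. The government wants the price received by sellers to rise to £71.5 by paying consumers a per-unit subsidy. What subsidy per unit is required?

Required subsidy s = £8 per unit

At a seller price of 71.5, quantity supplied is -62 + 6·71.5 = 367.
Buyers absorb 367 only when they pay pb with 392.4 − 0.4·pb = 367, i.e. pb = 63.5.
s = ps − pb = 71.5 − 63.5 = 8.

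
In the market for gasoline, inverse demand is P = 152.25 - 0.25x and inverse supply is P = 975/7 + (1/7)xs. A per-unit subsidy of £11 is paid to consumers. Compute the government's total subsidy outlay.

Pre-subsidy: 152.25 - 0.25x = 975/7 + (1/7)x gives x* = 33 and P* = 144.
With the rebate, buyers effectively pay Pb = Ps − 11, where Ps is the price sellers receive.
On the curves, Pb = 152.25 - 0.25x and Ps = 975/7 + (1/7)x; the wedge Ps − Pb = 11 gives 975/7 + (1/7)x − (152.25 - 0.25x) = 11, so x' = 61.
Then Pb = 152.25 − 0.25·61 = 137 and Ps = 975/7 + (1/7)·61 = 148.
Government outlay = subsidy × quantity = 11 × 61 = 671.

Government cost = £671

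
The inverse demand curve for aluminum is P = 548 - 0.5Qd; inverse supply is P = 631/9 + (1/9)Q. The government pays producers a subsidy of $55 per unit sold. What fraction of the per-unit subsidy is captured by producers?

Producer share = 2/11

Pre-subsidy: 548 - 0.5Q = 631/9 + (1/9)Q gives Q* = 782 and P* = 157.
With the subsidy, sellers receive Ps = Pb + 55 for each unit, where Pb is the price buyers pay.
On the curves, Pb = 548 - 0.5Q and Ps = 631/9 + (1/9)Q; the wedge Ps − Pb = 55 gives 631/9 + (1/9)Q − (548 - 0.5Q) = 55, so Q' = 872.
Then Pb = 548 − 0.5·872 = 112 and Ps = 631/9 + (1/9)·872 = 167.
Buyers' price falls by P* − Pb = 157 − 112 = 45; sellers' price rises by Ps − P* = 167 − 157 = 10.
So producers capture 10/55 = 2/11 of each unit of subsidy.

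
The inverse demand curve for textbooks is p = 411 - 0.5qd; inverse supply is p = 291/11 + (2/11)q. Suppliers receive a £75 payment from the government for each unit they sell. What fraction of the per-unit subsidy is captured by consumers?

Consumer share = 11/15

Pre-subsidy: 411 - 0.5q = 291/11 + (2/11)q gives q* = 564 and p* = 129.
With the subsidy, sellers receive ps = pb + 75 for each unit, where pb is the price buyers pay.
On the curves, pb = 411 - 0.5q and ps = 291/11 + (2/11)q; the wedge ps − pb = 75 gives 291/11 + (2/11)q − (411 - 0.5q) = 75, so q' = 674.
Then pb = 411 − 0.5·674 = 74 and ps = 291/11 + (2/11)·674 = 149.
Buyers' price falls by p* − pb = 129 − 74 = 55; sellers' price rises by ps − p* = 149 − 129 = 20.
So consumers capture 55/75 = 11/15 of each unit of subsidy.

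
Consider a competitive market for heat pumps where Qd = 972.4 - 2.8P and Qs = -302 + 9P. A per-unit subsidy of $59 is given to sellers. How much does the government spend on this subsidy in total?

Government cost = $46964

Pre-subsidy: 972.4 - 2.8P = -302 + 9P gives P* = 108, Q* = 670.
With the subsidy, sellers receive Ps = Pb + 59 for each unit, where Pb is the price buyers pay.
Supply in terms of Pb becomes Qs = -302 + 9(Pb + 59) = 229 + 9Pb. Setting this equal to demand: 972.4 - 2.8Pb = 229 + 9Pb, so Pb = 63.
Sellers receive Ps = 63 + 59 = 122; Q' = 972.4 − 2.8·63 = 796.
Government outlay = subsidy × quantity = 59 × 796 = 46964.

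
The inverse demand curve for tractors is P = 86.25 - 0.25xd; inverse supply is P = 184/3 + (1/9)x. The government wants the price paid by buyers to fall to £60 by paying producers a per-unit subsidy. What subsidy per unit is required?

Required subsidy s = £13 per unit

At a buyer price of 60, quantity demanded is 345 − 4·60 = 105.
Sellers supply 105 only when they receive Ps = 184/3 + (1/9)·105 = 73.
s = Ps − Pb = 73 − 60 = 13.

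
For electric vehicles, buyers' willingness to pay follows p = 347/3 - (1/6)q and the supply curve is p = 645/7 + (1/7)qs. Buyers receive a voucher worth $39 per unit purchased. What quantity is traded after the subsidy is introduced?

q' = 202

Pre-subsidy: 347/3 - (1/6)q = 645/7 + (1/7)q gives q* = 76 and p* = 103.
With the rebate, buyers effectively pay pb = ps − 39, where ps is the price sellers receive.
On the curves, pb = 347/3 - (1/6)q and ps = 645/7 + (1/7)q; the wedge ps − pb = 39 gives 645/7 + (1/7)q − (347/3 - (1/6)q) = 39, so q' = 202.
Then pb = 347/3 − (1/6)·202 = 82 and ps = 645/7 + (1/7)·202 = 121.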